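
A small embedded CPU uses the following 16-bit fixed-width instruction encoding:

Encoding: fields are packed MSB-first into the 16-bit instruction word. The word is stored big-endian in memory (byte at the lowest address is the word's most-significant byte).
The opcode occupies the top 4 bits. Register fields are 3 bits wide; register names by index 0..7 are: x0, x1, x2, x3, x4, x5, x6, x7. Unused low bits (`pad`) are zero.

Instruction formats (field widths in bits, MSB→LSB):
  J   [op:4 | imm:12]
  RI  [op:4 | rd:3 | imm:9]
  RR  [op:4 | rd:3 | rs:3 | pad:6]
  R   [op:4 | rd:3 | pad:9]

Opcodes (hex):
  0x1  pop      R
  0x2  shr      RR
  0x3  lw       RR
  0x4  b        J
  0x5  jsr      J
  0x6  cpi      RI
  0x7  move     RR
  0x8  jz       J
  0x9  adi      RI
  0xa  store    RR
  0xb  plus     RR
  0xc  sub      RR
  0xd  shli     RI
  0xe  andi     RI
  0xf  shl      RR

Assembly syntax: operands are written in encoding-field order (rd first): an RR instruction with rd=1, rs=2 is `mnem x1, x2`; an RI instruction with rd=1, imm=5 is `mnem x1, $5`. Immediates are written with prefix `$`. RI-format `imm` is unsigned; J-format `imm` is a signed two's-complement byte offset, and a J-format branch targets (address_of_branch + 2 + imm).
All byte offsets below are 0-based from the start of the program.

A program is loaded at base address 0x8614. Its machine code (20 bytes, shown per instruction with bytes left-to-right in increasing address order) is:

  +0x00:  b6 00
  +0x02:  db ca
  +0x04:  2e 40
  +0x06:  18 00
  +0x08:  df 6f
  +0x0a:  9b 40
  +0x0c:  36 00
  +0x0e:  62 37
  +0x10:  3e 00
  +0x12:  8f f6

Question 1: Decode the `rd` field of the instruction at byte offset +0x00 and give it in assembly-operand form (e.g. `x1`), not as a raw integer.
x3

off 0x00: read b6 00 as big → 0xb600
  top 4b → 0xb → plus [RR]
  [11:9] rd=3 = x3
  [8:6] rs=0 = x0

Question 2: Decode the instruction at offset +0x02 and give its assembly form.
shli x5, $458

@+02  big-endian(db ca) = 0xdbca
  opcode bits[15:12]=0xd: shli/RI
  rd: (w>>9)&0x7=0x5 → x5
  imm: (w>>0)&0x1ff=0x1ca → $458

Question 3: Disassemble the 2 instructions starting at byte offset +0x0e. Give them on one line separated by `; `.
@+0e  big-endian(62 37) = 0x6237
  top 4b → 0x6 → cpi [RI]
  rd: (w>>9)&0x7=0x1 → x1
  imm: (w>>0)&0x1ff=0x37 → $55
@+10  big-endian(3e 00) = 0x3e00
  top 4b → 0x3 → lw [RR]
  rd: (w>>9)&0x7=0x7 → x7
  rs: (w>>6)&0x7=0x0 → x0

cpi x1, $55; lw x7, x0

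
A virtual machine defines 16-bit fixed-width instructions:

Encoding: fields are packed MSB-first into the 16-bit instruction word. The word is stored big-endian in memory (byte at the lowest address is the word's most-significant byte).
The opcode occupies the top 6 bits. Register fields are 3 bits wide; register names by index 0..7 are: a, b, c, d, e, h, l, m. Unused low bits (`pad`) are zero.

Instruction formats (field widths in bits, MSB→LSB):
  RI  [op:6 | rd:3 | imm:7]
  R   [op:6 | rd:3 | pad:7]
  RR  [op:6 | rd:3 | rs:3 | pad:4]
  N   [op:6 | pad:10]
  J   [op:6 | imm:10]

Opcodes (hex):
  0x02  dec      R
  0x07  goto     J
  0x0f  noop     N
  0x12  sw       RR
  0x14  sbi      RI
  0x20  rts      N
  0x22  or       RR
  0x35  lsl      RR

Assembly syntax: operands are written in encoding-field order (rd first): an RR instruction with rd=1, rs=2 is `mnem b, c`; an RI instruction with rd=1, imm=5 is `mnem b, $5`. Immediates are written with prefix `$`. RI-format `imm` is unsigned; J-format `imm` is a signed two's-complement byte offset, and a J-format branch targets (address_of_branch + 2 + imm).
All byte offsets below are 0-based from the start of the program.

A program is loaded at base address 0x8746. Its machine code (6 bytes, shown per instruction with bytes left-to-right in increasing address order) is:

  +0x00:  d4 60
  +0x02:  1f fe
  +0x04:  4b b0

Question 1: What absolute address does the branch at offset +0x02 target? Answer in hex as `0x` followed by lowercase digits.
0x8748

[02] 1f fe → 0x1ffe
  opcode bits[15:10]=0x7: goto/J
  imm: (w>>0)&0x3ff=0x3fe (s10→-2) → $-2
  target = base 0x8746 + off 0x02 + 2 + imm -2 = 0x8748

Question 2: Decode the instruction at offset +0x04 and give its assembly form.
off 0x04: read 4b b0 as big → 0x4bb0
  op=0x4bb0>>10=0x12 ⇒ sw (RR)
  rd@[9:7]=0x7 ⇒ m
  rs@[6:4]=0x3 ⇒ d

sw m, d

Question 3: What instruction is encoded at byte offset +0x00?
lsl a, l

+0x00: d4 60 ⇒ word 0xd460 (big)
  top 6b → 0x35 → lsl [RR]
  rd@[9:7]=0x0 ⇒ a
  rs@[6:4]=0x6 ⇒ l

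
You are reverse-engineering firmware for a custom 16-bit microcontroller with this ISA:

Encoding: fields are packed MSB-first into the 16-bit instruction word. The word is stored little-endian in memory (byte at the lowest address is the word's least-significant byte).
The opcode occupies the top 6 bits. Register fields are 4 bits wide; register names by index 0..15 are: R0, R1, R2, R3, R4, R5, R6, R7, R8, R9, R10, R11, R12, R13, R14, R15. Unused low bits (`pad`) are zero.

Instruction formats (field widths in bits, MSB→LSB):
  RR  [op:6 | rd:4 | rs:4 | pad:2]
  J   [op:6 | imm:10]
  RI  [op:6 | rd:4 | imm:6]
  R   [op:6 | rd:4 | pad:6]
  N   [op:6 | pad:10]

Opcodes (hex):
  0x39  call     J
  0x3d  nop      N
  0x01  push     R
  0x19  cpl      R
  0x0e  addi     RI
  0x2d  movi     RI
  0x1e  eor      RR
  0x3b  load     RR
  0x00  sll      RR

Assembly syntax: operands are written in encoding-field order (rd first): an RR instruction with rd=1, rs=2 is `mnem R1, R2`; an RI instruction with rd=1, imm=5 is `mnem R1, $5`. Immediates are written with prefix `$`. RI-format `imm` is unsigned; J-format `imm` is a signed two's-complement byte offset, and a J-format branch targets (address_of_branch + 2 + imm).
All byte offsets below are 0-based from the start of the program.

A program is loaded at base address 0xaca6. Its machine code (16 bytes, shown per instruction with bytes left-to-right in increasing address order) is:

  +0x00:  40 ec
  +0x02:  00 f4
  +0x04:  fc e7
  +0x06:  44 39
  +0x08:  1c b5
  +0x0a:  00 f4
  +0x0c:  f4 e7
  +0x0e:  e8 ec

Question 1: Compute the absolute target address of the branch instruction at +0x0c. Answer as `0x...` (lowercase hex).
[0c] f4 e7 → 0xe7f4
  top 6b → 0x39 → call [J]
  imm@[9:0]=0x3f4 (s10→-12) ⇒ $-12
  target = base 0xaca6 + off 0x0c + 2 + imm -12 = 0xaca8

0xaca8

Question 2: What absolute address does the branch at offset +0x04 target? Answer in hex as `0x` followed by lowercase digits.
0xaca8

+0x04: fc e7 ⇒ word 0xe7fc (little)
  opcode bits[15:10]=0x39: call/J
  imm: (w>>0)&0x3ff=0x3fc (s10→-4) → $-4
  target = base 0xaca6 + off 0x04 + 2 + imm -4 = 0xaca8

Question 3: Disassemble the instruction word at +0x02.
+0x02: 00 f4 ⇒ word 0xf400 (little)
  opcode bits[15:10]=0x3d: nop/N

nop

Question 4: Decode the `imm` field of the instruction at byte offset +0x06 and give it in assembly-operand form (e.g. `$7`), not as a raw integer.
+0x06: 44 39 ⇒ word 0x3944 (little)
  top 6b → 0xe → addi [RI]
  [9:6] rd=5 = R5
  [5:0] imm=4 = $4

$4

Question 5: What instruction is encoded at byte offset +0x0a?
off 0x0a: read 00 f4 as little → 0xf400
  opcode bits[15:10]=0x3d: nop/N

nop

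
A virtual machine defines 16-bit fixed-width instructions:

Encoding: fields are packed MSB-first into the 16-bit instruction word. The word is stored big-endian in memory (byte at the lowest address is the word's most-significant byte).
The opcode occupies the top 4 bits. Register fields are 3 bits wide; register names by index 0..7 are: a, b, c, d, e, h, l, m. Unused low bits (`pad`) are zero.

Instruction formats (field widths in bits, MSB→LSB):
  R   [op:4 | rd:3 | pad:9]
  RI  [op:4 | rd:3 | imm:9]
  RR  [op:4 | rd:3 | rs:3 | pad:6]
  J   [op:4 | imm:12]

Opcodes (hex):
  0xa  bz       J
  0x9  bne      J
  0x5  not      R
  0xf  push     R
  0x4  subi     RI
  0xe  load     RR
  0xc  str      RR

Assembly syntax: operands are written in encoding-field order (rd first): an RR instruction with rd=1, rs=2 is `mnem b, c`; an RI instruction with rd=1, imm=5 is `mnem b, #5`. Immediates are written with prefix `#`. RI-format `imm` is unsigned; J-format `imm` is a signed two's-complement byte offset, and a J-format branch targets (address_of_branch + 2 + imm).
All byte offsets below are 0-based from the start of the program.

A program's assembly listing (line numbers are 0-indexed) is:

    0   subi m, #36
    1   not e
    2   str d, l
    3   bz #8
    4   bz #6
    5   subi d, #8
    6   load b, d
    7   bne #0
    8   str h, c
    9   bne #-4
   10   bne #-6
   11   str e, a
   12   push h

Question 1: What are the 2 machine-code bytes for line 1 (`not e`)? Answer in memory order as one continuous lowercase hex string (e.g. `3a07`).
5800

line 1 (not): pack op=0x5:4|rd=4:3|pad=0:9 = 0x5800; big→ 58 00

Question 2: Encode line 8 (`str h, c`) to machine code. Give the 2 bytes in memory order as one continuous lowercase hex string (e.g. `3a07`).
ca80

L8: str op=0xc:4|rd=5:3|rs=2:3|pad=0:6 ⇒ 0xca80 ⇒ big ca 80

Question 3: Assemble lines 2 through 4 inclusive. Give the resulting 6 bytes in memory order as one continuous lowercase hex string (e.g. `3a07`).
c780a008a006

2. str fields op=0xc:4|rd=3:3|rs=6:3|pad=0:6 → word c780h → c7 80
3. bz fields op=0xa:4|imm=8:12 → word a008h → a0 08
4. bz fields op=0xa:4|imm=6:12 → word a006h → a0 06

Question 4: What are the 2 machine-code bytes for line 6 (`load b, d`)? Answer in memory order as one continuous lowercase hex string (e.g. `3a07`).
L6: load op=0xe:4|rd=1:3|rs=3:3|pad=0:6 ⇒ 0xe2c0 ⇒ big e2 c0

e2c0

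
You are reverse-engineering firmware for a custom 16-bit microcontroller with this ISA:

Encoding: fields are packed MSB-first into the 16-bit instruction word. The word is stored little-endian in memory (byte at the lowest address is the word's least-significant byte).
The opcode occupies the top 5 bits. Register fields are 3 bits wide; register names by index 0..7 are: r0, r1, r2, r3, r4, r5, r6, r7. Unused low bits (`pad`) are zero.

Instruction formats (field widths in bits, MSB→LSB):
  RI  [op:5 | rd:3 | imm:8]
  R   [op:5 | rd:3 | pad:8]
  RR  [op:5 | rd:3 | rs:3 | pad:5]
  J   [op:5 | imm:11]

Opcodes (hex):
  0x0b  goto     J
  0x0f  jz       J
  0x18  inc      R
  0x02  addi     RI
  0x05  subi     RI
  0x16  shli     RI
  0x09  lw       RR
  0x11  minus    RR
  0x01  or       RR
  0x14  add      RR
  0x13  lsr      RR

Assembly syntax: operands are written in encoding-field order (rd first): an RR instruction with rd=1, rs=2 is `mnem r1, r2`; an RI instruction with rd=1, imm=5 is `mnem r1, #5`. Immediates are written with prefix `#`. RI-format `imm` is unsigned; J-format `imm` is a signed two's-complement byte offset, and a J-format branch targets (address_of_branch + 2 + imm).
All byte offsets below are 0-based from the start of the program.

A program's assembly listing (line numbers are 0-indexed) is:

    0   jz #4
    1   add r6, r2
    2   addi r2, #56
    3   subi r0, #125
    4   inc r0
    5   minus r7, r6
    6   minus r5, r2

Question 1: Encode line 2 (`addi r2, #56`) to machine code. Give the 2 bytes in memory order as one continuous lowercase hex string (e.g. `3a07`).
L2: addi op=0x2:5|rd=2:3|imm=56:8 ⇒ 0x1238 ⇒ little 38 12

3812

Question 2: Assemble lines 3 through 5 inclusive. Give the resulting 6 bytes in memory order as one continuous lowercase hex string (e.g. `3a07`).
7d2800c0c08f

line 3 (subi): pack op=0x5:5|rd=0:3|imm=125:8 = 0x287d; little→ 7d 28
line 4 (inc): pack op=0x18:5|rd=0:3|pad=0:8 = 0xc000; little→ 00 c0
line 5 (minus): pack op=0x11:5|rd=7:3|rs=6:3|pad=0:5 = 0x8fc0; little→ c0 8f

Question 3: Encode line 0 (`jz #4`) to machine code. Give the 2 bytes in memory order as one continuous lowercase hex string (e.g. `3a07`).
L0: jz op=0xf:5|imm=4:11 ⇒ 0x7804 ⇒ little 04 78

0478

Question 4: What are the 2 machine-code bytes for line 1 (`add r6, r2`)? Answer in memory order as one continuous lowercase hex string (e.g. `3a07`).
40a6

1. add fields op=0x14:5|rd=6:3|rs=2:3|pad=0:5 → word a640h → 40 a6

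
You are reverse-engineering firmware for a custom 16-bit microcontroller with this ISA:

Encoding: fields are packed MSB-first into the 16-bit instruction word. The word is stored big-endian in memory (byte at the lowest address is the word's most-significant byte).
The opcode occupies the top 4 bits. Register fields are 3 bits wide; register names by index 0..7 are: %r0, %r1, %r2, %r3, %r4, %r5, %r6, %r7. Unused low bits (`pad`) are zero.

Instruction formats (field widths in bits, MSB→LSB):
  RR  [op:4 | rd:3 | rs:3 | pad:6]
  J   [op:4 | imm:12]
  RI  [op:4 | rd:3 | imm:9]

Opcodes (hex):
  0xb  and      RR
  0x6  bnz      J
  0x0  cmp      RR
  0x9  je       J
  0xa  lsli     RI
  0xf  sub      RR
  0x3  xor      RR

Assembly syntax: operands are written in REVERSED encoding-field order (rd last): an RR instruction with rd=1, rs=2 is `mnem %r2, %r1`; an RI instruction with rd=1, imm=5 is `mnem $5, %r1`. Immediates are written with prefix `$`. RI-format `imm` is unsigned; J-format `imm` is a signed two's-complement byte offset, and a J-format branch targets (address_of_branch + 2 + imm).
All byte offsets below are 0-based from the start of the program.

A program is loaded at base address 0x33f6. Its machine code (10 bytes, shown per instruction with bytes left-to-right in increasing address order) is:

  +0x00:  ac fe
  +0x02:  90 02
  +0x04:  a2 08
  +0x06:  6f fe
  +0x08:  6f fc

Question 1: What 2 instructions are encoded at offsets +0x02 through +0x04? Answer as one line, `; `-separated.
je $2; lsli $8, %r1

off 0x02: read 90 02 as big → 0x9002
  opcode bits[15:12]=0x9: je/J
  imm@[11:0]=0x2 ⇒ $2
off 0x04: read a2 08 as big → 0xa208
  opcode bits[15:12]=0xa: lsli/RI
  rd@[11:9]=0x1 ⇒ %r1
  imm@[8:0]=0x8 ⇒ $8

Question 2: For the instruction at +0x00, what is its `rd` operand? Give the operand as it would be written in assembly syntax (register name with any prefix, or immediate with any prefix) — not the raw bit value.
%r6

+0x00: ac fe ⇒ word 0xacfe (big)
  top 4b → 0xa → lsli [RI]
  rd@[11:9]=0x6 ⇒ %r6
  imm@[8:0]=0xfe ⇒ $254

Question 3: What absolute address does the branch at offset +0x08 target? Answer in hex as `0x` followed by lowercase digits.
@+08  big-endian(6f fc) = 0x6ffc
  op=0x6ffc>>12=0x6 ⇒ bnz (J)
  imm@[11:0]=0xffc (s12→-4) ⇒ $-4
  target = base 0x33f6 + off 0x08 + 2 + imm -4 = 0x33fc

0x33fc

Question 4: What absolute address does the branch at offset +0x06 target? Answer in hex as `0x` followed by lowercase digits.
0x33fc

[06] 6f fe → 0x6ffe
  opcode bits[15:12]=0x6: bnz/J
  imm: (w>>0)&0xfff=0xffe (s12→-2) → $-2
  target = base 0x33f6 + off 0x06 + 2 + imm -2 = 0x33fc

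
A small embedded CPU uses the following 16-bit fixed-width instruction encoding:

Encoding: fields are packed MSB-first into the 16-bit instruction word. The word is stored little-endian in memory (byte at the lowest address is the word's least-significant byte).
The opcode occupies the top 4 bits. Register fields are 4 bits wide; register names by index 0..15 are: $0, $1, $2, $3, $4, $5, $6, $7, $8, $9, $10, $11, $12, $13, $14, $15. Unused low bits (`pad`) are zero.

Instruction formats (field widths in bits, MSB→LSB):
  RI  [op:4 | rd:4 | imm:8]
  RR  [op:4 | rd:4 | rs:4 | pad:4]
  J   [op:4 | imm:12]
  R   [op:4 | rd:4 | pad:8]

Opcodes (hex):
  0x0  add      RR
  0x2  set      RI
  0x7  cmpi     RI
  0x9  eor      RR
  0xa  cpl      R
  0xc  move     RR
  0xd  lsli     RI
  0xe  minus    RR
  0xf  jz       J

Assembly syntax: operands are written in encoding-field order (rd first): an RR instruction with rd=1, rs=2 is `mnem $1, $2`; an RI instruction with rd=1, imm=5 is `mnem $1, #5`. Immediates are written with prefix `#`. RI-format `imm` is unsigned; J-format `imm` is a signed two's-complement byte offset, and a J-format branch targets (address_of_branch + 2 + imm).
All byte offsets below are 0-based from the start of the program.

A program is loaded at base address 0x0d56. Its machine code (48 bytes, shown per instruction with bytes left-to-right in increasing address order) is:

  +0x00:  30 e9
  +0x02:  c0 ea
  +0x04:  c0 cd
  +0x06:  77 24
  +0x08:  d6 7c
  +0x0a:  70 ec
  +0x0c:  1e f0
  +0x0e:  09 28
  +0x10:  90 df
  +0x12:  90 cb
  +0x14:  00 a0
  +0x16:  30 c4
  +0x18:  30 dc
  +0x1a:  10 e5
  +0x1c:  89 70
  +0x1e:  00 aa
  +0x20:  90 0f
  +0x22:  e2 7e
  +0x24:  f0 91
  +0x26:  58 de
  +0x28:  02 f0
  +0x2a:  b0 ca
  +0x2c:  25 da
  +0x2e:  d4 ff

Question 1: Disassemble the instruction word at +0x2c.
[2c] 25 da → 0xda25
  op=0xda25>>12=0xd ⇒ lsli (RI)
  rd@[11:8]=0xa ⇒ $10
  imm@[7:0]=0x25 ⇒ #37

lsli $10, #37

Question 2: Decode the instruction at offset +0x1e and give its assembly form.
cpl $10

+0x1e: 00 aa ⇒ word 0xaa00 (little)
  opcode bits[15:12]=0xa: cpl/R
  rd: (w>>8)&0xf=0xa → $10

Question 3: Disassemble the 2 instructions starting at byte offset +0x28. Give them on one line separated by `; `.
jz #2; move $10, $11

[28] 02 f0 → 0xf002
  op=0xf002>>12=0xf ⇒ jz (J)
  [11:0] imm=2 = #2
[2a] b0 ca → 0xcab0
  op=0xcab0>>12=0xc ⇒ move (RR)
  [11:8] rd=10 = $10
  [7:4] rs=11 = $11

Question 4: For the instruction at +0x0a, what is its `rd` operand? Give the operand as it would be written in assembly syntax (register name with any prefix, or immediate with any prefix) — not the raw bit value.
$12

+0x0a: 70 ec ⇒ word 0xec70 (little)
  opcode bits[15:12]=0xe: minus/RR
  rd: (w>>8)&0xf=0xc → $12
  rs: (w>>4)&0xf=0x7 → $7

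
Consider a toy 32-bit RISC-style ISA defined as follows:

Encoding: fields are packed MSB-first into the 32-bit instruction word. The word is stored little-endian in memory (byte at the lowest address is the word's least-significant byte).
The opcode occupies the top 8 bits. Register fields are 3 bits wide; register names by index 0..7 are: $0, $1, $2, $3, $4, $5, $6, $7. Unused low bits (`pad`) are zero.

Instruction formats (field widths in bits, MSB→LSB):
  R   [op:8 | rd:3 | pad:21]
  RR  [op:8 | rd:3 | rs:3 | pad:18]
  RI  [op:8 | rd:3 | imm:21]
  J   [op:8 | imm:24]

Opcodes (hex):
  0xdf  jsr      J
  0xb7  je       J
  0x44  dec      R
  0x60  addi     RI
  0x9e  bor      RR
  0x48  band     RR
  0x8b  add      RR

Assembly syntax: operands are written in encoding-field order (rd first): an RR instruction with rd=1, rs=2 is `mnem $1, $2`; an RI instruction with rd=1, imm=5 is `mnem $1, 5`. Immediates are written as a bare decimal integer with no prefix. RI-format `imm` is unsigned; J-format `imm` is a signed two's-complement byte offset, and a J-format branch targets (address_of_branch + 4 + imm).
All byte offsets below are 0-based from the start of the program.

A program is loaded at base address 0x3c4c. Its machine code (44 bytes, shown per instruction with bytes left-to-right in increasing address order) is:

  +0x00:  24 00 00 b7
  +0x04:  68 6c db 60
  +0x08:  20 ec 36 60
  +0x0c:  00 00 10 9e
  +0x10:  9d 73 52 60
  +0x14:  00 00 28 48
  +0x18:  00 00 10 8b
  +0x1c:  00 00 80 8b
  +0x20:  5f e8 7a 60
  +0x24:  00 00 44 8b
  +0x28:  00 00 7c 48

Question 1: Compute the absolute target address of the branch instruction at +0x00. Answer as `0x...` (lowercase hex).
[00] 24 00 00 b7 → 0xb7000024
  op=0xb7000024>>24=0xb7 ⇒ je (J)
  imm: (w>>0)&0xffffff=0x24 → 36
  target = base 0x3c4c + off 0x00 + 4 + imm 36 = 0x3c74

0x3c74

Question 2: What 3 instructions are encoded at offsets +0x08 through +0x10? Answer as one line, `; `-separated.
addi $1, 1502240; bor $0, $4; addi $2, 1209245

+0x08: 20 ec 36 60 ⇒ word 0x6036ec20 (little)
  top 8b → 0x60 → addi [RI]
  rd: (w>>21)&0x7=0x1 → $1
  imm: (w>>0)&0x1fffff=0x16ec20 → 1502240
+0x0c: 00 00 10 9e ⇒ word 0x9e100000 (little)
  top 8b → 0x9e → bor [RR]
  rd: (w>>21)&0x7=0x0 → $0
  rs: (w>>18)&0x7=0x4 → $4
+0x10: 9d 73 52 60 ⇒ word 0x6052739d (little)
  top 8b → 0x60 → addi [RI]
  rd: (w>>21)&0x7=0x2 → $2
  imm: (w>>0)&0x1fffff=0x12739d → 1209245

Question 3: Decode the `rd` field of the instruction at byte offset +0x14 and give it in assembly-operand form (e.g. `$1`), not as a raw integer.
$1

@+14  little-endian(00 00 28 48) = 0x48280000
  top 8b → 0x48 → band [RR]
  rd@[23:21]=0x1 ⇒ $1
  rs@[20:18]=0x2 ⇒ $2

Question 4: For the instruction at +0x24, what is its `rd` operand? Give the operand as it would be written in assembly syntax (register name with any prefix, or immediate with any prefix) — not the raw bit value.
$2

[24] 00 00 44 8b → 0x8b440000
  op=0x8b440000>>24=0x8b ⇒ add (RR)
  rd: (w>>21)&0x7=0x2 → $2
  rs: (w>>18)&0x7=0x1 → $1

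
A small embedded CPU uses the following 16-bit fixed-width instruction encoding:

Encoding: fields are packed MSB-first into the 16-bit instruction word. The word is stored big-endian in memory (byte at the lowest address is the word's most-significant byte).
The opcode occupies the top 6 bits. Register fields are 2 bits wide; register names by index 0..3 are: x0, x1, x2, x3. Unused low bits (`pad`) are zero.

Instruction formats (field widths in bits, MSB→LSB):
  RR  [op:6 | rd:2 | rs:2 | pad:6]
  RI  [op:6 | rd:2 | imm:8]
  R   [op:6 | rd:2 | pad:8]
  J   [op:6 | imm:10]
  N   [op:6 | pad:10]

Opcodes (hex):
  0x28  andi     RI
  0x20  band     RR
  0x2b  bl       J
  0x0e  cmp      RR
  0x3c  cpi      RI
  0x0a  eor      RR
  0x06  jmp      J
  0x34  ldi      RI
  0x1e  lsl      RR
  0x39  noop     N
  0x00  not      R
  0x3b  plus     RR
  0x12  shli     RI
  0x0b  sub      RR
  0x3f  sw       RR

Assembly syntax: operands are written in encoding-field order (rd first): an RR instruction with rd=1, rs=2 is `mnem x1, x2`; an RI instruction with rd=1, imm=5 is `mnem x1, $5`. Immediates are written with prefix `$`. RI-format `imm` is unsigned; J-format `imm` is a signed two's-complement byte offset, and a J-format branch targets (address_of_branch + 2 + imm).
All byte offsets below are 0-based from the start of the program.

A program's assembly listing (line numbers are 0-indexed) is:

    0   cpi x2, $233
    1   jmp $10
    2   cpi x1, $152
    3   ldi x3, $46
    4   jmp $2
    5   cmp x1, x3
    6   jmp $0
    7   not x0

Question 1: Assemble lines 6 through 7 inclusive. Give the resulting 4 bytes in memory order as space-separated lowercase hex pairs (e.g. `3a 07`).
18 00 00 00

L6: jmp op=0x6:6|imm=0:10 ⇒ 0x1800 ⇒ big 18 00
L7: not op=0x0:6|rd=0:2|pad=0:8 ⇒ 0x0000 ⇒ big 00 00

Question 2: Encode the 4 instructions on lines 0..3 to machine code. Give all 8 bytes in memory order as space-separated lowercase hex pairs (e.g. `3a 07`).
L0: cpi op=0x3c:6|rd=2:2|imm=233:8 ⇒ 0xf2e9 ⇒ big f2 e9
L1: jmp op=0x6:6|imm=10:10 ⇒ 0x180a ⇒ big 18 0a
L2: cpi op=0x3c:6|rd=1:2|imm=152:8 ⇒ 0xf198 ⇒ big f1 98
L3: ldi op=0x34:6|rd=3:2|imm=46:8 ⇒ 0xd32e ⇒ big d3 2e

f2 e9 18 0a f1 98 d3 2e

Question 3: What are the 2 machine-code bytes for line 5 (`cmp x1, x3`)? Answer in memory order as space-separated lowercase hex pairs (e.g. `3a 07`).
39 c0

5. cmp fields op=0xe:6|rd=1:2|rs=3:2|pad=0:6 → word 39c0h → 39 c0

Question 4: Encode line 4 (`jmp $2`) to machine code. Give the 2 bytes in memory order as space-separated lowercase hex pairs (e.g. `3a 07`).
18 02

line 4 (jmp): pack op=0x6:6|imm=2:10 = 0x1802; big→ 18 02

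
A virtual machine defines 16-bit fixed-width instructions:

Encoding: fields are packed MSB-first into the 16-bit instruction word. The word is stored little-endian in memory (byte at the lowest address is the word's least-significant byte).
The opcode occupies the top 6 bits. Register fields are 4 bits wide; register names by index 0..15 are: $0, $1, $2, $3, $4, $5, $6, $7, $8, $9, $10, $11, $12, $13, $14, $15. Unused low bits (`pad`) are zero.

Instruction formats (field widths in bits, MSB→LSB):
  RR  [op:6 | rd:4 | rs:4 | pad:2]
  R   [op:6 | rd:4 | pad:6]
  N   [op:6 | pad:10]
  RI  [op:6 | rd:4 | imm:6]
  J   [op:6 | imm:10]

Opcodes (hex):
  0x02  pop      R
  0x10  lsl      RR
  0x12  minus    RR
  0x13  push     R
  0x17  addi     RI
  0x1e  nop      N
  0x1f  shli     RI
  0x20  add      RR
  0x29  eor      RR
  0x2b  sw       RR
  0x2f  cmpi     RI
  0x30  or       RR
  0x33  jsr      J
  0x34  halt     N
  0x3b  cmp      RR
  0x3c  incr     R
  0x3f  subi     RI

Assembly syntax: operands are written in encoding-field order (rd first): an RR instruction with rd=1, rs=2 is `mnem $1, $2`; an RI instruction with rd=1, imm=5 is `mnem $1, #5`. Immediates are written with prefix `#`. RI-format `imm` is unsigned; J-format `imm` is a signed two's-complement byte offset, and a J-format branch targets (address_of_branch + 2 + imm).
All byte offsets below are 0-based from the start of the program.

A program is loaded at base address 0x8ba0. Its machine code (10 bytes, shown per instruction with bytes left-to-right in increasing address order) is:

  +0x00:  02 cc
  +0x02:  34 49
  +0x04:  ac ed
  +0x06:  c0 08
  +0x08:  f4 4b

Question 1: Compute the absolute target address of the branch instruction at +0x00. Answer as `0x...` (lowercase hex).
0x8ba4

+0x00: 02 cc ⇒ word 0xcc02 (little)
  opcode bits[15:10]=0x33: jsr/J
  imm: (w>>0)&0x3ff=0x2 → #2
  target = base 0x8ba0 + off 0x00 + 2 + imm 2 = 0x8ba4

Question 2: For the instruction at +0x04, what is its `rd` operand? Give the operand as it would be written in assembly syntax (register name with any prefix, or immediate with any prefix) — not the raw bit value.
+0x04: ac ed ⇒ word 0xedac (little)
  opcode bits[15:10]=0x3b: cmp/RR
  rd@[9:6]=0x6 ⇒ $6
  rs@[5:2]=0xb ⇒ $11

$6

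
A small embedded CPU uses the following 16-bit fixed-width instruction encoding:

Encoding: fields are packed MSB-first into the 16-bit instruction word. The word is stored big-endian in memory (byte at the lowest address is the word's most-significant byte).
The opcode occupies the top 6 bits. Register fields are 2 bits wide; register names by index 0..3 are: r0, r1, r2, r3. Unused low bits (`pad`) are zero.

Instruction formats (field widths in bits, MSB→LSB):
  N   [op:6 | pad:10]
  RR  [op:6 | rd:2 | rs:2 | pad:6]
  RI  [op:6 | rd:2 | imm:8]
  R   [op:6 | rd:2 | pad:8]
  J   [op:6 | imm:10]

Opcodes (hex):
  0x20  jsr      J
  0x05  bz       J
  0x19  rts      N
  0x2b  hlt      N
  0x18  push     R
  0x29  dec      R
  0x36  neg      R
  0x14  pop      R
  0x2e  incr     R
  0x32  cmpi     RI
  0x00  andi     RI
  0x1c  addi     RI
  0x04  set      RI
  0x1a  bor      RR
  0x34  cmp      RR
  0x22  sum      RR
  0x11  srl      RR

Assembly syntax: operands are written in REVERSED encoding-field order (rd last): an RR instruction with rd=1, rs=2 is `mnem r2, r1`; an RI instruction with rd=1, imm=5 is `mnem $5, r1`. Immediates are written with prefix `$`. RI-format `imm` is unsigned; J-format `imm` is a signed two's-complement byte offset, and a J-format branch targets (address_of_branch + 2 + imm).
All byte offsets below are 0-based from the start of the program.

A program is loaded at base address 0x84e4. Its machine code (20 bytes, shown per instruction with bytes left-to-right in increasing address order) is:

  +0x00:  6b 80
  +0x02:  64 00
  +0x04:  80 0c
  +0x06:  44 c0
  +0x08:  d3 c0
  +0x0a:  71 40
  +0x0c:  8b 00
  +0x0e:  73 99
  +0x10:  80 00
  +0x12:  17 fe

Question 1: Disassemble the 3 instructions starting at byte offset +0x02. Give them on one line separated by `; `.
off 0x02: read 64 00 as big → 0x6400
  opcode bits[15:10]=0x19: rts/N
off 0x04: read 80 0c as big → 0x800c
  opcode bits[15:10]=0x20: jsr/J
  imm: (w>>0)&0x3ff=0xc → $12
off 0x06: read 44 c0 as big → 0x44c0
  opcode bits[15:10]=0x11: srl/RR
  rd: (w>>8)&0x3=0x0 → r0
  rs: (w>>6)&0x3=0x3 → r3

rts; jsr $12; srl r3, r0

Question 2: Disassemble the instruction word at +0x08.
off 0x08: read d3 c0 as big → 0xd3c0
  op=0xd3c0>>10=0x34 ⇒ cmp (RR)
  [9:8] rd=3 = r3
  [7:6] rs=3 = r3

cmp r3, r3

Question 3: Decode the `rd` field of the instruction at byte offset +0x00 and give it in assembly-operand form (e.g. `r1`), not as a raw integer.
@+00  big-endian(6b 80) = 0x6b80
  opcode bits[15:10]=0x1a: bor/RR
  rd@[9:8]=0x3 ⇒ r3
  rs@[7:6]=0x2 ⇒ r2

r3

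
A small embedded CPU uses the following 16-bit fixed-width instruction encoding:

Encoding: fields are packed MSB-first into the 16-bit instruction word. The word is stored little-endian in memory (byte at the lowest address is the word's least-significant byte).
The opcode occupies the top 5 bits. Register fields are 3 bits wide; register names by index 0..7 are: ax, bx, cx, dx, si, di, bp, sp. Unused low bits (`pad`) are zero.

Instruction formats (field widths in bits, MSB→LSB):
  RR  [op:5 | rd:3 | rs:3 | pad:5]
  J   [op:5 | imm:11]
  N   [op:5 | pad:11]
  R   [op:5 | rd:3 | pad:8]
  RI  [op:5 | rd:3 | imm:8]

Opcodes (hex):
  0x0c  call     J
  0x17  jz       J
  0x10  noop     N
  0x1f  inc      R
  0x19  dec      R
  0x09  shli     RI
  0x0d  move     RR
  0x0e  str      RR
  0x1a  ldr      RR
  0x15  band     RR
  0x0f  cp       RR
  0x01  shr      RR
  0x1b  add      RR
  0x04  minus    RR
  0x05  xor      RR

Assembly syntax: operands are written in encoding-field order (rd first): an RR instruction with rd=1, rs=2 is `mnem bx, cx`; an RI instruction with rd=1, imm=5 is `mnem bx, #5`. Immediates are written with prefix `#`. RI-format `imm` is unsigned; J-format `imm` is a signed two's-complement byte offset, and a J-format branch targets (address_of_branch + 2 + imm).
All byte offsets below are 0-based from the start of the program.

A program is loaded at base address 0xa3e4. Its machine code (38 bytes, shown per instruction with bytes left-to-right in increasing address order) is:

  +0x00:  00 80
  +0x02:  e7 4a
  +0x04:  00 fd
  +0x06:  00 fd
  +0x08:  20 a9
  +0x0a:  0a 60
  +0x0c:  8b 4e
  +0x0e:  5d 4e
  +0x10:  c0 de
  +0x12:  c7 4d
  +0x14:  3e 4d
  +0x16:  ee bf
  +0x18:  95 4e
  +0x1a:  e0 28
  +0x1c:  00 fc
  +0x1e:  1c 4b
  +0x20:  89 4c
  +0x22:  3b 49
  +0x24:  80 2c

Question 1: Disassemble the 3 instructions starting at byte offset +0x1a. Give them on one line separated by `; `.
xor ax, sp; inc si; shli dx, #28

[1a] e0 28 → 0x28e0
  op=0x28e0>>11=0x5 ⇒ xor (RR)
  rd@[10:8]=0x0 ⇒ ax
  rs@[7:5]=0x7 ⇒ sp
[1c] 00 fc → 0xfc00
  op=0xfc00>>11=0x1f ⇒ inc (R)
  rd@[10:8]=0x4 ⇒ si
[1e] 1c 4b → 0x4b1c
  op=0x4b1c>>11=0x9 ⇒ shli (RI)
  rd@[10:8]=0x3 ⇒ dx
  imm@[7:0]=0x1c ⇒ #28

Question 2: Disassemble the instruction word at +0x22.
[22] 3b 49 → 0x493b
  op=0x493b>>11=0x9 ⇒ shli (RI)
  rd: (w>>8)&0x7=0x1 → bx
  imm: (w>>0)&0xff=0x3b → #59

shli bx, #59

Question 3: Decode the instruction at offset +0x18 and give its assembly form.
+0x18: 95 4e ⇒ word 0x4e95 (little)
  opcode bits[15:11]=0x9: shli/RI
  rd@[10:8]=0x6 ⇒ bp
  imm@[7:0]=0x95 ⇒ #149

shli bp, #149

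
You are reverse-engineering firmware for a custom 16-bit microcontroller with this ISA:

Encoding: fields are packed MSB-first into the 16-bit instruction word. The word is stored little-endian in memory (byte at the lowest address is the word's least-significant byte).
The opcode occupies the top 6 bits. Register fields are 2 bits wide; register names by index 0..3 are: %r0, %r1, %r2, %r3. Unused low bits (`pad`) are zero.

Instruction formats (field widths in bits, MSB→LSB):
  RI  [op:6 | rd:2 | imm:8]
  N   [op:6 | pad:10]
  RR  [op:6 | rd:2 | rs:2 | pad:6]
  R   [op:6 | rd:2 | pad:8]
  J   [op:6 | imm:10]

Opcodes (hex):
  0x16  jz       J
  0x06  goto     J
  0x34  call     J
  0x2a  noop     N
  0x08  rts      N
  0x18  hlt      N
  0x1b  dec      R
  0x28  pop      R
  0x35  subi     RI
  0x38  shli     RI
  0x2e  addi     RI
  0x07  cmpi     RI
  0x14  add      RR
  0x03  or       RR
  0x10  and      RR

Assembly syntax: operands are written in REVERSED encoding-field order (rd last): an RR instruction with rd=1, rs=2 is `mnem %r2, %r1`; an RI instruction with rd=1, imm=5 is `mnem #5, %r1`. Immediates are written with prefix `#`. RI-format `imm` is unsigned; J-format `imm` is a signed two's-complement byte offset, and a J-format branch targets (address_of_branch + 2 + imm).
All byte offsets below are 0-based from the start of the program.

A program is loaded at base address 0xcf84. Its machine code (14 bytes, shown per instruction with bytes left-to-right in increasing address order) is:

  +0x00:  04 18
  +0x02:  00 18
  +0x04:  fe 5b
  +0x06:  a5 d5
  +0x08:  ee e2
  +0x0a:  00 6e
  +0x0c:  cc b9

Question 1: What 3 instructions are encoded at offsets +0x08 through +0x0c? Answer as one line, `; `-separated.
[08] ee e2 → 0xe2ee
  opcode bits[15:10]=0x38: shli/RI
  [9:8] rd=2 = %r2
  [7:0] imm=238 = #238
[0a] 00 6e → 0x6e00
  opcode bits[15:10]=0x1b: dec/R
  [9:8] rd=2 = %r2
[0c] cc b9 → 0xb9cc
  opcode bits[15:10]=0x2e: addi/RI
  [9:8] rd=1 = %r1
  [7:0] imm=204 = #204

shli #238, %r2; dec %r2; addi #204, %r1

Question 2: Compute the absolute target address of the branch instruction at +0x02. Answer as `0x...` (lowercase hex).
off 0x02: read 00 18 as little → 0x1800
  opcode bits[15:10]=0x6: goto/J
  imm@[9:0]=0x0 ⇒ #0
  target = base 0xcf84 + off 0x02 + 2 + imm 0 = 0xcf88

0xcf88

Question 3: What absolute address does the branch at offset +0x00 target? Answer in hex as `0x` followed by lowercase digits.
0xcf8a

+0x00: 04 18 ⇒ word 0x1804 (little)
  opcode bits[15:10]=0x6: goto/J
  imm: (w>>0)&0x3ff=0x4 → #4
  target = base 0xcf84 + off 0x00 + 2 + imm 4 = 0xcf8a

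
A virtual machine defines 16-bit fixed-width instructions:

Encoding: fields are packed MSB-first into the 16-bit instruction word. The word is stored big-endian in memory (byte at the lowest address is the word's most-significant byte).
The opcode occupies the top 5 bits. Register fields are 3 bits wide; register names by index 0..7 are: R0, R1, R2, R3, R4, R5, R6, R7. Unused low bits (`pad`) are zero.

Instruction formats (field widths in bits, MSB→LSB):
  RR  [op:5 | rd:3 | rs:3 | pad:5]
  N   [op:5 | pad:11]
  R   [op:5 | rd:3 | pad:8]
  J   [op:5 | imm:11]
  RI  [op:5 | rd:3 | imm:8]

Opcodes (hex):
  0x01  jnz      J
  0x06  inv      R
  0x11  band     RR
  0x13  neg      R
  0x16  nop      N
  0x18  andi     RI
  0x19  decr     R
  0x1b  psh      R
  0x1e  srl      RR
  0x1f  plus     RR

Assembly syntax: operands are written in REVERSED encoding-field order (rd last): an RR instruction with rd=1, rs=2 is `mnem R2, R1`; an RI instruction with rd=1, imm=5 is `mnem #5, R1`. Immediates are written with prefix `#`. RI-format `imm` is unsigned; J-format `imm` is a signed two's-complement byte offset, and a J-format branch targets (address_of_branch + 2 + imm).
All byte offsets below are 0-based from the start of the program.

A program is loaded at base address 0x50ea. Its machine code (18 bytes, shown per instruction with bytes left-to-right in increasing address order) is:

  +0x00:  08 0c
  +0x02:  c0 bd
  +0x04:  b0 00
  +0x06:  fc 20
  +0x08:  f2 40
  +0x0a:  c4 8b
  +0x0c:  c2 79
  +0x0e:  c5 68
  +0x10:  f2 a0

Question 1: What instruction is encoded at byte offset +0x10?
srl R5, R2

[10] f2 a0 → 0xf2a0
  opcode bits[15:11]=0x1e: srl/RR
  rd@[10:8]=0x2 ⇒ R2
  rs@[7:5]=0x5 ⇒ R5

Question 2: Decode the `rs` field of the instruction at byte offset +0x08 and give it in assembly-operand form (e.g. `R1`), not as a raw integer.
R2

@+08  big-endian(f2 40) = 0xf240
  top 5b → 0x1e → srl [RR]
  rd@[10:8]=0x2 ⇒ R2
  rs@[7:5]=0x2 ⇒ R2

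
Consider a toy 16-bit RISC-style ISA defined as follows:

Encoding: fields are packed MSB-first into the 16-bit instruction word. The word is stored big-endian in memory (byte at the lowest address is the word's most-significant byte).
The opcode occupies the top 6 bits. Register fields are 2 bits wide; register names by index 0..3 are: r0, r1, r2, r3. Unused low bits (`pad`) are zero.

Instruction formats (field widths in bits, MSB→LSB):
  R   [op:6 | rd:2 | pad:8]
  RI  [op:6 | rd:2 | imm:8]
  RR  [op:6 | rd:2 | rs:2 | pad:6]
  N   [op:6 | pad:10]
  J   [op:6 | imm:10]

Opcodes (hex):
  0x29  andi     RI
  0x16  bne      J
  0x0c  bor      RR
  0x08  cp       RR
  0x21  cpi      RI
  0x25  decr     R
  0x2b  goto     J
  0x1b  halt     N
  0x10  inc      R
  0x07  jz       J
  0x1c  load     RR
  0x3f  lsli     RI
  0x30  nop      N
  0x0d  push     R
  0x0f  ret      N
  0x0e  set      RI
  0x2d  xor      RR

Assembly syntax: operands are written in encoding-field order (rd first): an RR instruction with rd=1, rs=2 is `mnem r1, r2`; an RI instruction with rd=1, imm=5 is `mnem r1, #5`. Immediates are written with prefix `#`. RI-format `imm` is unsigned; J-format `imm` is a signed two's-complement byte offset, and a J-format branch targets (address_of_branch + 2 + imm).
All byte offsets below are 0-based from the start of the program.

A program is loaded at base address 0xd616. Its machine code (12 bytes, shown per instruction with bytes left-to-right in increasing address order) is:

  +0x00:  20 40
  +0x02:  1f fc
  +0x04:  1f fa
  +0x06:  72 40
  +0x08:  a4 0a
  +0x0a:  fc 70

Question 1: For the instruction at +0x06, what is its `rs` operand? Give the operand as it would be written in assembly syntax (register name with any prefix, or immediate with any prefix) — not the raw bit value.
@+06  big-endian(72 40) = 0x7240
  opcode bits[15:10]=0x1c: load/RR
  rd@[9:8]=0x2 ⇒ r2
  rs@[7:6]=0x1 ⇒ r1

r1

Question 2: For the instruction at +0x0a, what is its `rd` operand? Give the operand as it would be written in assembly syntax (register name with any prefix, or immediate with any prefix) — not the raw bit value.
r0

[0a] fc 70 → 0xfc70
  top 6b → 0x3f → lsli [RI]
  rd: (w>>8)&0x3=0x0 → r0
  imm: (w>>0)&0xff=0x70 → #112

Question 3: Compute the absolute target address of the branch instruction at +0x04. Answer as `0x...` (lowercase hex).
0xd616

[04] 1f fa → 0x1ffa
  op=0x1ffa>>10=0x7 ⇒ jz (J)
  [9:0] imm=1018 (s10→-6) = #-6
  target = base 0xd616 + off 0x04 + 2 + imm -6 = 0xd616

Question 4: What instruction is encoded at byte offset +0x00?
cp r0, r1

+0x00: 20 40 ⇒ word 0x2040 (big)
  op=0x2040>>10=0x8 ⇒ cp (RR)
  rd: (w>>8)&0x3=0x0 → r0
  rs: (w>>6)&0x3=0x1 → r1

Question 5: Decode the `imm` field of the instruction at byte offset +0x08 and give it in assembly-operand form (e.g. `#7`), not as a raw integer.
#10

[08] a4 0a → 0xa40a
  opcode bits[15:10]=0x29: andi/RI
  [9:8] rd=0 = r0
  [7:0] imm=10 = #10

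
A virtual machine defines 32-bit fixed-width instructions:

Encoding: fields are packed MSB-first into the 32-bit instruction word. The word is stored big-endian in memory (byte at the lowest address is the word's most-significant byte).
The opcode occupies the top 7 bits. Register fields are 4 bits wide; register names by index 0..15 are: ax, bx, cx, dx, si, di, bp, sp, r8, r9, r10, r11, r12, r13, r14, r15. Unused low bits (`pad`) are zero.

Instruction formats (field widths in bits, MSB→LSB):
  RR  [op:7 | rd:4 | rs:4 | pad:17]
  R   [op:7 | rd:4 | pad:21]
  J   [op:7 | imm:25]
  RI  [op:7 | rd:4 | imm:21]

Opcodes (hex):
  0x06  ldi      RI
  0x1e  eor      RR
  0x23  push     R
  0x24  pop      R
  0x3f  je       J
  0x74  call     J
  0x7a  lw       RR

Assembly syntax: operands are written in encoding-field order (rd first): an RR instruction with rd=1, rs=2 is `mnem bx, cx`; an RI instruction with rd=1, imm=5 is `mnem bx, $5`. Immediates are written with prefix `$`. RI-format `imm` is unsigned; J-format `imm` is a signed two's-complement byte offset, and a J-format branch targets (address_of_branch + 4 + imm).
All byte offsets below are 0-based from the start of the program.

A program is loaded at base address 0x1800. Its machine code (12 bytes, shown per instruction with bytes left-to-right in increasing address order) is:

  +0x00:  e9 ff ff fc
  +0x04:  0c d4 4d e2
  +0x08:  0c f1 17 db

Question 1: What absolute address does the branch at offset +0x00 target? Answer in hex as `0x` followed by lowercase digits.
[00] e9 ff ff fc → 0xe9fffffc
  opcode bits[31:25]=0x74: call/J
  imm: (w>>0)&0x1ffffff=0x1fffffc (s25→-4) → $-4
  target = base 0x1800 + off 0x00 + 4 + imm -4 = 0x1800

0x1800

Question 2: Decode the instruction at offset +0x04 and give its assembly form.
[04] 0c d4 4d e2 → 0x0cd44de2
  op=0x0cd44de2>>25=0x6 ⇒ ldi (RI)
  [24:21] rd=6 = bp
  [20:0] imm=1330658 = $1330658

ldi bp, $1330658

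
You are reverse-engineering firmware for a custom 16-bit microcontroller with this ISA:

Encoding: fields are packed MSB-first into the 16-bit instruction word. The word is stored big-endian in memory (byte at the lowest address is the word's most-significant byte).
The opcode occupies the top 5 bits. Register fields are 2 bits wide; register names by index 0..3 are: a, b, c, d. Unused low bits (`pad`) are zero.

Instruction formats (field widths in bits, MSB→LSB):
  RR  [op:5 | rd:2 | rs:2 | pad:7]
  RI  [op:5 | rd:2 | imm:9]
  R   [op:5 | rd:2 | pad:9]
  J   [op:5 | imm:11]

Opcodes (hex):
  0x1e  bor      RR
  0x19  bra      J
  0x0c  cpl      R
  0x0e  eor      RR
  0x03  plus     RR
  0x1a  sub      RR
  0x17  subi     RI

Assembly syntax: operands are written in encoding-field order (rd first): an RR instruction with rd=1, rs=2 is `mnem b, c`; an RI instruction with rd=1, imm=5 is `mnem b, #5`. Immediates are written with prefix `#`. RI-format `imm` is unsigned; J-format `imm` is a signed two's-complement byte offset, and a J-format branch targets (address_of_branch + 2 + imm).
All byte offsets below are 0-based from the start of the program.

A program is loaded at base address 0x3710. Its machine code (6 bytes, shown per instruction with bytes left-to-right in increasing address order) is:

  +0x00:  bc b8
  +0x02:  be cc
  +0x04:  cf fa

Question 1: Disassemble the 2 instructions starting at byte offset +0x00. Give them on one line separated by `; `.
subi c, #184; subi d, #204

[00] bc b8 → 0xbcb8
  top 5b → 0x17 → subi [RI]
  rd@[10:9]=0x2 ⇒ c
  imm@[8:0]=0xb8 ⇒ #184
[02] be cc → 0xbecc
  top 5b → 0x17 → subi [RI]
  rd@[10:9]=0x3 ⇒ d
  imm@[8:0]=0xcc ⇒ #204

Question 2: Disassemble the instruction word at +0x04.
bra #-6

+0x04: cf fa ⇒ word 0xcffa (big)
  opcode bits[15:11]=0x19: bra/J
  [10:0] imm=2042 (s11→-6) = #-6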